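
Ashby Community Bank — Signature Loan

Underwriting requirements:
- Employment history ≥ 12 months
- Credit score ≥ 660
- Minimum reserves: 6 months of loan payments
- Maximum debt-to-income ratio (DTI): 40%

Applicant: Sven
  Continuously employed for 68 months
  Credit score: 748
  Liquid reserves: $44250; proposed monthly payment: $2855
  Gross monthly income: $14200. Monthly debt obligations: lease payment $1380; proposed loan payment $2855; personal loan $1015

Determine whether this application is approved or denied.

Approved

Employment 68 ≥ 12 months
Credit score 748 ≥ 660 (meets)
Reserves = 44,250/2,855 = 15.5 months ≥ 6
Total monthly debts = (1,380 + 2,855 + 1,015) = 5,250. Debt-to-income = 5,250/14,200 = 37% — meets 40% limit
All criteria satisfied.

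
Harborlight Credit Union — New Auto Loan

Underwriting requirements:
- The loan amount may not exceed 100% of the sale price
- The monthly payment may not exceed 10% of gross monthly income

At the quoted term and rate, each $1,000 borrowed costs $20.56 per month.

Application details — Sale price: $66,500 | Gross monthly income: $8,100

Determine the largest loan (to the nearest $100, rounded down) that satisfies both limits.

Payment cap: 10% × $8,100 = $810/month.
At $20.56 per $1,000, that supports 810/20.56 × 1,000 ≈ $39,396 → $39,300.
LTV cap: 100% × $66,500 = $66,500 → $66,500.
Binding constraint: payment-to-income.

$39,300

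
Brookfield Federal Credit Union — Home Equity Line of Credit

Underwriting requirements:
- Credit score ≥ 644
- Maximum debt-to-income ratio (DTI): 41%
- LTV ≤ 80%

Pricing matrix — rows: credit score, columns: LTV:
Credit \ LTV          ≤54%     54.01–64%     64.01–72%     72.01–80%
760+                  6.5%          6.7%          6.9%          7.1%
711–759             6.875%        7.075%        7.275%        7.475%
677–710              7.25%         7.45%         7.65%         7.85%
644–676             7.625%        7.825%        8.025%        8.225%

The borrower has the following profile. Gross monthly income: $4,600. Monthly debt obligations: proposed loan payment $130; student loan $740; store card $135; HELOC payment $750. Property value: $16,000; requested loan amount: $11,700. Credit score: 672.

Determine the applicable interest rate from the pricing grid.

Credit score 672 ≥ 644; Total monthly debts = (130 + 740 + 135 + 750) = 1,755. DTI: 1,755 ÷ 4,600 = 38.2%, within the 41% cap
Loan-to-value = 11,700/16,000 = 73.1% — pass (80% max)
Score 672 is in the 644–676 band; LTV 73.1% is in the 72.01–80% band → 8.225%.

8.225%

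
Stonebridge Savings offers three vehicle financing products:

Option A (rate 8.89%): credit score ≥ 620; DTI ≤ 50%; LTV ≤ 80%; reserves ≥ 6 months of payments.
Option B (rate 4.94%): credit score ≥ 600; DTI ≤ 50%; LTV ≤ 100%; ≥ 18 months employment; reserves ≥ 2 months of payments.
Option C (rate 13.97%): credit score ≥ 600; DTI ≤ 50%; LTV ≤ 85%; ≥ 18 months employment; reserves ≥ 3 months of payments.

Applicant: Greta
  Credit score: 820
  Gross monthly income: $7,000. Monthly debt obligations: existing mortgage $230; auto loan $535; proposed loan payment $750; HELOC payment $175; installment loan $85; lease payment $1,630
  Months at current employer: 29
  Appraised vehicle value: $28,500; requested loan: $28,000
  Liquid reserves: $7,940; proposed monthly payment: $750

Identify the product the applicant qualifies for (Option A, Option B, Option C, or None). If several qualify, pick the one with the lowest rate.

Total debts = (230 + 535 + 750 + 175 + 85 + 1,630) = 3,405; DTI = 3,405/7,000 = 48.6%.
LTV = 28,000/28,500 = 98.2%.
Reserves = 7,940/750 = 10.6 months.
Option A: score 820 ≥ 620; DTI 48.6% ≤ 50%; LTV 98.2% > 80%; reserves 10.6 ≥ 6 mo → does not qualify.
Option B: score 820 ≥ 600; DTI 48.6% ≤ 50%; LTV 98.2% ≤ 100%; employment 29 ≥ 18 mo; reserves 10.6 ≥ 2 mo → qualifies.
Option C: score 820 ≥ 600; DTI 48.6% ≤ 50%; LTV 98.2% > 85%; employment 29 ≥ 18 mo; reserves 10.6 ≥ 3 mo → does not qualify.

Option B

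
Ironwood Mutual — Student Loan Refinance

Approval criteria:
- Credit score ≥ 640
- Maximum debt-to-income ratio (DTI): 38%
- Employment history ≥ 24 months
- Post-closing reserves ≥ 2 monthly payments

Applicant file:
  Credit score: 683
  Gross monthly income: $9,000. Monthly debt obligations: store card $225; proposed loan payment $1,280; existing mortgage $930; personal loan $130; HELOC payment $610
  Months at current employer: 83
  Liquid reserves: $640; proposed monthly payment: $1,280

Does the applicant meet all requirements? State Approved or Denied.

Credit score 683 ≥ 640 (meets)
Total monthly debts = (225 + 1,280 + 930 + 130 + 610) = 3,175. Debt-to-income = 3,175/9,000 = 35.3% — meets 38% limit
Employment 83 ≥ 24 months
Reserves: 640 ÷ 1,280 = 0.5 months (below 2-month minimum)
Fails on reserves.

Denied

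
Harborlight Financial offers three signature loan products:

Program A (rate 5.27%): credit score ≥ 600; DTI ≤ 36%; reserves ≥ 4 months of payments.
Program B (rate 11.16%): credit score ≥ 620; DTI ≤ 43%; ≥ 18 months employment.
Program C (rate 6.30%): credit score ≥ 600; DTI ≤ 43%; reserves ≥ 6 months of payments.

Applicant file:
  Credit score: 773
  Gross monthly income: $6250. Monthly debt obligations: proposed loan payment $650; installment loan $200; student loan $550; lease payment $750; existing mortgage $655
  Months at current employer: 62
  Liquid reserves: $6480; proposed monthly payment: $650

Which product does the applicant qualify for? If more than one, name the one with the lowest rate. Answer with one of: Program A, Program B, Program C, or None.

None

Total debts = (650 + 200 + 550 + 750 + 655) = 2,805; DTI = 2,805/6,250 = 44.9%.
Reserves = 6,480/650 = 10.0 months.
Program A: score 773 ≥ 600; DTI 44.9% > 36%; reserves 10.0 ≥ 4 mo → does not qualify.
Program B: score 773 ≥ 620; DTI 44.9% > 43%; employment 62 ≥ 18 mo → does not qualify.
Program C: score 773 ≥ 600; DTI 44.9% > 43%; reserves 10.0 ≥ 6 mo → does not qualify.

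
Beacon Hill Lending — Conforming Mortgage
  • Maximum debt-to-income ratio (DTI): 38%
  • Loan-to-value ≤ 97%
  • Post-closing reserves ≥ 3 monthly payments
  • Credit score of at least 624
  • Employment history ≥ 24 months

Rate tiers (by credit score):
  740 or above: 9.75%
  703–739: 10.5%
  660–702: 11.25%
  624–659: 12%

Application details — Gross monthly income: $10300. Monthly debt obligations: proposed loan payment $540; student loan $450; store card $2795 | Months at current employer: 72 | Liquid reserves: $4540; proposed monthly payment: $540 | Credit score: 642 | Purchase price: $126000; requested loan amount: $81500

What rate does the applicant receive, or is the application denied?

Credit score 642 ≥ 624 (meets minimum)
Total monthly debts = (540 + 450 + 2,795) = 3,785. Debt-to-income = 3,785/10,300 = 36.7% — meets 38% limit
Reserves: 4,540 ÷ 540 = 8.4 months (meets 3-month minimum)
Employment 72 ≥ 24 months
LTV = 81,500/126,000 = 64.7% ≤ 97%
All requirements met. Score 642 falls in the 624–659 tier → 12%.

Approved at 12%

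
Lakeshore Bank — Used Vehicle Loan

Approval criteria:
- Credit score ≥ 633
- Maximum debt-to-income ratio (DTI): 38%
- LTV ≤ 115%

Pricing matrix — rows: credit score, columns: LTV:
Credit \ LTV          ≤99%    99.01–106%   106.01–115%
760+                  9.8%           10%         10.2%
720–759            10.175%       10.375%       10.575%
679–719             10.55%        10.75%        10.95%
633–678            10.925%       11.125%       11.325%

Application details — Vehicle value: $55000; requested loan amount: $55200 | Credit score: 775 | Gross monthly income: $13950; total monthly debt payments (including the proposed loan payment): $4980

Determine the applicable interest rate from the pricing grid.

Credit score 775 ≥ 633; DTI: 4,980 ÷ 13,950 = 35.7%, within the 38% cap
Loan-to-value = 55,200/55,000 = 100.4% — pass (115% max)
Score 775 is in the 760+ band; LTV 100.4% is in the 99.01–106% band → 10%.

10%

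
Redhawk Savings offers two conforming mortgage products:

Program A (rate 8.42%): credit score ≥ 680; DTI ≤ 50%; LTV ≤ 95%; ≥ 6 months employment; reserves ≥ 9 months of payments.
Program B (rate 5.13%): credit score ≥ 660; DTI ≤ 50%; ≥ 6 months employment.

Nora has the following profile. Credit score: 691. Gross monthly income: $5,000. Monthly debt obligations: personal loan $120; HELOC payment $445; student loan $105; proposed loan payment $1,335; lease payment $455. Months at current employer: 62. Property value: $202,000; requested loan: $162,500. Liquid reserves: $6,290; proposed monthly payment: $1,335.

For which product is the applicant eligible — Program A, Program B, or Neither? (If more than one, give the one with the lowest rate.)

Program B

Total debts = (120 + 445 + 105 + 1,335 + 455) = 2,460; DTI = 2,460/5,000 = 49.2%.
LTV = 162,500/202,000 = 80.4%.
Reserves = 6,290/1,335 = 4.7 months.
Program A: score 691 ≥ 680; DTI 49.2% ≤ 50%; LTV 80.4% ≤ 95%; employment 62 ≥ 6 mo; reserves 4.7 < 9 mo → does not qualify.
Program B: score 691 ≥ 660; DTI 49.2% ≤ 50%; employment 62 ≥ 6 mo → qualifies.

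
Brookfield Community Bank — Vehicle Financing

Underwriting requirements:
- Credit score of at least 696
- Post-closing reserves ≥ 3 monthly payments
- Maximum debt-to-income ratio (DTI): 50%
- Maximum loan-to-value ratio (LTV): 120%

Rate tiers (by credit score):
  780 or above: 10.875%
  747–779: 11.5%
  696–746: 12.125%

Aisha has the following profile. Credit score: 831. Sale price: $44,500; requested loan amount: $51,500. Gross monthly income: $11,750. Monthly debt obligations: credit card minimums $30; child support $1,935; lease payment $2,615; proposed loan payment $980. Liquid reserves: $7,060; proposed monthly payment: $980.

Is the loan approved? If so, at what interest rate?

Credit score 831 ≥ 696 (meets minimum)
Total monthly debts = (30 + 1,935 + 2,615 + 980) = 5,560. DTI: 5,560 ÷ 11,750 = 47.3%, within the 50% cap
Reserves: 7,060 ÷ 980 = 7.2 months (meets 3-month minimum)
LTV: 51,500 ÷ 44,500 = 115.7%, within 120% cap
All requirements met. Score 831 falls in the 780 or above tier → 10.875%.

Approved at 10.875%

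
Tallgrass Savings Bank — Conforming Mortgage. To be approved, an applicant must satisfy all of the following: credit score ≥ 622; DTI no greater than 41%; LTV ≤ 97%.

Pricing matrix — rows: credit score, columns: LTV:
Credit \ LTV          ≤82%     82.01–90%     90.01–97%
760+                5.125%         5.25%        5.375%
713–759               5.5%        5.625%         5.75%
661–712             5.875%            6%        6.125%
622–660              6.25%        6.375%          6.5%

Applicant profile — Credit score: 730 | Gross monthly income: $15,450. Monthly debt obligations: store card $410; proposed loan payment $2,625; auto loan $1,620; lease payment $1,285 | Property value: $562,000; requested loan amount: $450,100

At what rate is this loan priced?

5.5%

Credit score 730 ≥ 622; Total monthly debts = (410 + 2,625 + 1,620 + 1,285) = 5,940. DTI = 5,940/15,450 = 38.4% ≤ 41%
LTV = 450,100/562,000 = 80.1% ≤ 97%
Score 730 is in the 713–759 band; LTV 80.1% is in the ≤82% band → 5.5%.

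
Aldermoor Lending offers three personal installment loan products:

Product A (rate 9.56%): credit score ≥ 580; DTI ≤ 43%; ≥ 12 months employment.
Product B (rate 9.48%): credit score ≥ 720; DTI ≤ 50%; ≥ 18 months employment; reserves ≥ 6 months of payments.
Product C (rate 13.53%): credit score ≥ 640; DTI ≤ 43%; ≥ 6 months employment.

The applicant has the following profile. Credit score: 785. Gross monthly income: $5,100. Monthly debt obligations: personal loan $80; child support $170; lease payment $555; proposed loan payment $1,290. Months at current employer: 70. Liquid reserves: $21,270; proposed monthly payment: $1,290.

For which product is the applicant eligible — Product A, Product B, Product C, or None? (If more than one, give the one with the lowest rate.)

Product B

Total debts = (80 + 170 + 555 + 1,290) = 2,095; DTI = 2,095/5,100 = 41.1%.
Reserves = 21,270/1,290 = 16.5 months.
Product A: score 785 ≥ 580; DTI 41.1% ≤ 43%; employment 70 ≥ 12 mo → qualifies.
Product B: score 785 ≥ 720; DTI 41.1% ≤ 50%; employment 70 ≥ 18 mo; reserves 16.5 ≥ 6 mo → qualifies.
Product C: score 785 ≥ 640; DTI 41.1% ≤ 43%; employment 70 ≥ 6 mo → qualifies.
Qualifying: Product A, Product B, Product C. Lowest rate is 9.48% → Product B.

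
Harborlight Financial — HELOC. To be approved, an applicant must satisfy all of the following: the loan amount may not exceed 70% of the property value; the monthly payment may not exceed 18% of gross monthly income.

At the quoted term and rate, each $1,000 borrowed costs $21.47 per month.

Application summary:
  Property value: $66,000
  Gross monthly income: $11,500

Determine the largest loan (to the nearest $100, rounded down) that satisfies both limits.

$46,200

Payment cap: 18% × $11,500 = $2,070/month.
At $21.47 per $1,000, that supports 2,070/21.47 × 1,000 ≈ $96,413 → $96,400.
LTV cap: 70% × $66,000 = $46,200 → $46,200.
Binding constraint: loan-to-value.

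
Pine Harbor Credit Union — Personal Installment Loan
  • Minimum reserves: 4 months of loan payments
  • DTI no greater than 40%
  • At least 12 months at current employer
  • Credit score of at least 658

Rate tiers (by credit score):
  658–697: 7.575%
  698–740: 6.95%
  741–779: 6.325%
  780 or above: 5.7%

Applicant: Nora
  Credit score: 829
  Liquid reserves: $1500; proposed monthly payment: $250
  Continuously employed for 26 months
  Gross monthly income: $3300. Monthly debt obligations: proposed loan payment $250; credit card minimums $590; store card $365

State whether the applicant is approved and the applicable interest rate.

Credit score 829 ≥ 658 (meets minimum)
Reserves: 1,500 ÷ 250 = 6.0 months (meets 4-month minimum)
Total monthly debts = (250 + 590 + 365) = 1,205. Debt-to-income = 1,205/3,300 = 36.5% — meets 40% limit
Employment 26 ≥ 12 months
All requirements met. Score 829 falls in the 780 or above tier → 5.7%.

Approved at 5.7%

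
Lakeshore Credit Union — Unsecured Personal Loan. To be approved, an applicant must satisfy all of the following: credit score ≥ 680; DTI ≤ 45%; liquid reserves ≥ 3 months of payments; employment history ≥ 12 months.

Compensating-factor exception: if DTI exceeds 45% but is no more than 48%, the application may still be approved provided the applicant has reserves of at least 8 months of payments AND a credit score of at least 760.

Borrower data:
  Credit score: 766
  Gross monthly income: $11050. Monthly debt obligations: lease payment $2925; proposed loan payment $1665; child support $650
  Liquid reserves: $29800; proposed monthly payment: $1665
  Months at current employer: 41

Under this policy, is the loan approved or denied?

Credit score 766 ≥ 680 (meets base)
Total debts = (2,925 + 1,665 + 650) = 5,240. DTI = 5,240/11,050 = 47.4% > 45% — standard DTI limit exceeded.
Liquid reserves cover 29,800/1,665 = 17.9 months — ≥ 3 required
Employment 41 ≥ 12 months
DTI 47.4% is within the 45%–48% exception band; checking compensating factors.
Override check — reserves: 17.9 mo (ok); score: 766 (ok).
Both compensating conditions met → exception applies.

Approved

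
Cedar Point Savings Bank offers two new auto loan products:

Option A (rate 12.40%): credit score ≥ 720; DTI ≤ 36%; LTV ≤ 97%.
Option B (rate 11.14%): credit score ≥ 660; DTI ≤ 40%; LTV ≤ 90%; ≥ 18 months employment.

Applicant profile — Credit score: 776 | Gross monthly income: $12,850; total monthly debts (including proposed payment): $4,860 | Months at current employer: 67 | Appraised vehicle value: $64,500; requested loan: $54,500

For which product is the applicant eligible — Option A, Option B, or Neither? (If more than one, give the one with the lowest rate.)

Option B

DTI = 4,860/12,850 = 37.8%.
LTV = 54,500/64,500 = 84.5%.
Option A: score 776 ≥ 720; DTI 37.8% > 36%; LTV 84.5% ≤ 97% → does not qualify.
Option B: score 776 ≥ 660; DTI 37.8% ≤ 40%; LTV 84.5% ≤ 90%; employment 67 ≥ 18 mo → qualifies.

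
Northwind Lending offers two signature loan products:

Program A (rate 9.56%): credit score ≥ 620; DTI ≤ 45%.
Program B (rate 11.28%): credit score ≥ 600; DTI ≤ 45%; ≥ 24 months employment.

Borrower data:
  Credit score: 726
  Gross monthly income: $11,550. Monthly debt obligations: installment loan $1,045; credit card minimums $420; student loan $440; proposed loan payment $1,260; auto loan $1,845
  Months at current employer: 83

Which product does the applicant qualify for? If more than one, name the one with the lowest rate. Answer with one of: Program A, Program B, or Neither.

Program A

Total debts = (1,045 + 420 + 440 + 1,260 + 1,845) = 5,010; DTI = 5,010/11,550 = 43.4%.
Program A: score 726 ≥ 620; DTI 43.4% ≤ 45% → qualifies.
Program B: score 726 ≥ 600; DTI 43.4% ≤ 45%; employment 83 ≥ 24 mo → qualifies.
Qualifying: Program A, Program B. Lowest rate is 9.56% → Program A.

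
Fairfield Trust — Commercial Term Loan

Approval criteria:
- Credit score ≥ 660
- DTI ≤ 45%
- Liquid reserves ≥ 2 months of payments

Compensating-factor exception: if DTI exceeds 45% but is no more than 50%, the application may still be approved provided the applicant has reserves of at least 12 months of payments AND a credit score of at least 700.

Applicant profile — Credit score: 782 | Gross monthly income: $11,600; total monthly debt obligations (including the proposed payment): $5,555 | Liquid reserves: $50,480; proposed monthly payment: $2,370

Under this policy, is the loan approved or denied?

Credit score 782 ≥ 660 (meets base)
DTI = 5,555/11,600 = 47.9% > 45% — standard DTI limit exceeded.
Liquid reserves cover 50,480/2,370 = 21.3 months — ≥ 2 required
47.9% falls in the override range (45%–50%), so the compensating-factor test applies.
Override check — reserves: 21.3 mo (ok); score: 782 (ok).
Both override conditions satisfied; DTI exception granted.

Approved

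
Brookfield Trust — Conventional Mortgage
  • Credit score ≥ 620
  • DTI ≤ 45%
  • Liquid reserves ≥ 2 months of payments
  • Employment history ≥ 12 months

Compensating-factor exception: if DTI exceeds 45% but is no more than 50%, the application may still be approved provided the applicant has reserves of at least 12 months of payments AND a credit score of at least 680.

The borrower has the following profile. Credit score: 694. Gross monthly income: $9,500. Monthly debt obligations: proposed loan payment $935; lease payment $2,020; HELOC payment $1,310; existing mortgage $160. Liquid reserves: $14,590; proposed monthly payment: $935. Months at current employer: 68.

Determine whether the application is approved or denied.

Approved

Credit score 694 ≥ 620 (meets base)
Total debts = (935 + 2,020 + 1,310 + 160) = 4,425. DTI: 4,425 ÷ 9,500 = 46.6%, over the 45% base limit.
Reserves: 14,590 ÷ 935 = 15.6 months (meets 2-month minimum)
Employment 68 ≥ 12 months
46.6% falls in the override range (45%–50%), so the compensating-factor test applies.
Reserves 15.6 ≥ 12 months; credit score 694 ≥ 680.
Both compensating conditions met → exception applies.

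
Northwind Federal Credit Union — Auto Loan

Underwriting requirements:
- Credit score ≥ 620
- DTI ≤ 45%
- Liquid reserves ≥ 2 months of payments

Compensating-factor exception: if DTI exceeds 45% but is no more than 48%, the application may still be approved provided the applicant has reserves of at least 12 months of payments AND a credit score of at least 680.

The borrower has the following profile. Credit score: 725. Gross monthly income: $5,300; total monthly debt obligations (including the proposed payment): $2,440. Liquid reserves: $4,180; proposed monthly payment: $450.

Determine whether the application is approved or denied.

Denied

Credit score 725 ≥ 620 (meets base)
DTI = 2,440/5,300 = 46% > 45% — standard DTI limit exceeded.
Reserves = 4,180/450 = 9.3 months ≥ 2
DTI 46% is within the 45%–48% exception band; checking compensating factors.
Override check — reserves: 9.3 mo (short of 12); score: 725 (ok).
Compensating-factor requirement not fully met.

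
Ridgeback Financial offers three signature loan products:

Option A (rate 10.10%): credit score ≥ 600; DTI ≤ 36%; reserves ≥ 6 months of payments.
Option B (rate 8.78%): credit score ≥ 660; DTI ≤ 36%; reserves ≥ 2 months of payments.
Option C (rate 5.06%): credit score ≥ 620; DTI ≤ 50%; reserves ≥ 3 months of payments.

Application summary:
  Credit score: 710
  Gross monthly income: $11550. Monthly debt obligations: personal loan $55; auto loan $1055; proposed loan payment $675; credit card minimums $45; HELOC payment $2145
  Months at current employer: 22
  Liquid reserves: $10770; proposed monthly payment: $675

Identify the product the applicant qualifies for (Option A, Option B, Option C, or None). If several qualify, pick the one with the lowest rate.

Option C

Total debts = (55 + 1,055 + 675 + 45 + 2,145) = 3,975; DTI = 3,975/11,550 = 34.4%.
Reserves = 10,770/675 = 16.0 months.
Option A: score 710 ≥ 600; DTI 34.4% ≤ 36%; reserves 16.0 ≥ 6 mo → qualifies.
Option B: score 710 ≥ 660; DTI 34.4% ≤ 36%; reserves 16.0 ≥ 2 mo → qualifies.
Option C: score 710 ≥ 620; DTI 34.4% ≤ 50%; reserves 16.0 ≥ 3 mo → qualifies.
Qualifying: Option A, Option B, Option C. Lowest rate is 5.06% → Option C.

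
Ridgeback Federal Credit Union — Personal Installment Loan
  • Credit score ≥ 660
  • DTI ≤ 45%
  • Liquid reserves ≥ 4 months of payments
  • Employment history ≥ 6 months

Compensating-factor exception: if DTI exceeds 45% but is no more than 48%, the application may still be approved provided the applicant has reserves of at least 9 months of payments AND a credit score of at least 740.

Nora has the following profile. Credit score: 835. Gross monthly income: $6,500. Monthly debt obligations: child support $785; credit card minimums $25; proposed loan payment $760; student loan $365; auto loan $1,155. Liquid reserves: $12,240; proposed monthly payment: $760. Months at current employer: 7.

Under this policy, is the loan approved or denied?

Approved

Credit score 835 ≥ 660 (meets base)
Total debts = (785 + 25 + 760 + 365 + 1,155) = 3,090. DTI = 3,090/6,500 = 47.5% > 45% — standard DTI limit exceeded.
Reserves = 12,240/760 = 16.1 months ≥ 4
Employment 7 ≥ 6 months
47.5% falls in the override range (45%–48%), so the compensating-factor test applies.
Override check — reserves: 16.1 mo (ok); score: 835 (ok).
Both compensating conditions met → exception applies.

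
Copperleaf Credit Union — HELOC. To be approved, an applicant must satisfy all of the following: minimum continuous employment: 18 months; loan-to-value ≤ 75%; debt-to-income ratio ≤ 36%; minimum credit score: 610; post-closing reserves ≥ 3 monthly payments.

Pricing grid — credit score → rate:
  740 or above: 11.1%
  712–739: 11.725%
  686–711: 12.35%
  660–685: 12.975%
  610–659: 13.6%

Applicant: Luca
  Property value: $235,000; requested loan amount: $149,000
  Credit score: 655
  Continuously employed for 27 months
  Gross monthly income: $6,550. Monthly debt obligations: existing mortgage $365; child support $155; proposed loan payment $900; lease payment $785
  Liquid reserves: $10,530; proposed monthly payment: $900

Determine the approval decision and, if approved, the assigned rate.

Approved at 13.6%

Credit score 655 ≥ 610 (meets minimum)
Reserves = 10,530/900 = 11.7 months ≥ 3
LTV: 149,000 ÷ 235,000 = 63.4%, within 75% cap
Total monthly debts = (365 + 155 + 900 + 785) = 2,205. DTI = 2,205/6,550 = 33.7% ≤ 36%
Employment 27 ≥ 18 months
All requirements met. Score 655 falls in the 610–659 tier → 13.6%.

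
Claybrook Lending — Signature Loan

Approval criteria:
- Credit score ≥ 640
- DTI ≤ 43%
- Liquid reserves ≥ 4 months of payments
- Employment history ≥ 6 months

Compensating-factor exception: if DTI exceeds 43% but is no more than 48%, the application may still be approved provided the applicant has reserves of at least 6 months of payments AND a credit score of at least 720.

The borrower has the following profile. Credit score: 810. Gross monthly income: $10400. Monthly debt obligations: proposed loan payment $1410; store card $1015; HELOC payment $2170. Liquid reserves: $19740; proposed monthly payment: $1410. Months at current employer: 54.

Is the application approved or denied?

Approved

Credit score 810 ≥ 640 (meets base)
Total debts = (1,410 + 1,015 + 2,170) = 4,595. DTI: 4,595 ÷ 10,400 = 44.2%, over the 43% base limit.
Liquid reserves cover 19,740/1,410 = 14.0 months — ≥ 4 required
Employment 54 ≥ 6 months
44.2% falls in the override range (43%–48%), so the compensating-factor test applies.
Override check — reserves: 14.0 mo (ok); score: 810 (ok).
Both override conditions satisfied; DTI exception granted.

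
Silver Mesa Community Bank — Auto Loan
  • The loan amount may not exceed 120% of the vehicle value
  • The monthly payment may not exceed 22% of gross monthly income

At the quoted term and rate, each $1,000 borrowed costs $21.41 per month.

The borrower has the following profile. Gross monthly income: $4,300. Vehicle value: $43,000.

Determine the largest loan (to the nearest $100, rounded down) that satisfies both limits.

Payment cap: 22% × $4,300 = $946/month.
At $21.41 per $1,000, that supports 946/21.41 × 1,000 ≈ $44,184 → $44,100.
LTV cap: 120% × $43,000 = $51,600 → $51,600.
Binding constraint: payment-to-income.

$44,100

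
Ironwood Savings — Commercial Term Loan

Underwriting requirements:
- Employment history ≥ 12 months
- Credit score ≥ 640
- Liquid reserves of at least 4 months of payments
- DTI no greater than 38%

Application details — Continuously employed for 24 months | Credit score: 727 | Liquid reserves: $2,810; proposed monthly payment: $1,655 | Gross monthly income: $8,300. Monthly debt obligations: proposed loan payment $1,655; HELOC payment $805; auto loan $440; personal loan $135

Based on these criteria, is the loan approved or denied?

Denied

Employment 24 ≥ 12 months
Credit score 727 ≥ 640 (meets)
Liquid reserves cover 2,810/1,655 = 1.7 months — < 4 required
Total monthly debts = (1,655 + 805 + 440 + 135) = 3,035. Debt-to-income = 3,035/8,300 = 36.6% — meets 38% limit
Fails on reserves.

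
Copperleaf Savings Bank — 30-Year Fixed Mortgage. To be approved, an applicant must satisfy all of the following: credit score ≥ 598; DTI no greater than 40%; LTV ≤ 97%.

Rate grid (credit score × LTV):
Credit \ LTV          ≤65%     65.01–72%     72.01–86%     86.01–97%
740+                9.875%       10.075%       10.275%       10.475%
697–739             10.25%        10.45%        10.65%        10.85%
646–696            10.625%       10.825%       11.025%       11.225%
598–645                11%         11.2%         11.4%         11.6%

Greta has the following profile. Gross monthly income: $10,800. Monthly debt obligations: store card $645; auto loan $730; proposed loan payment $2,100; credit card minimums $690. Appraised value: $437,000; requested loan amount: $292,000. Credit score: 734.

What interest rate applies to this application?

Credit score 734 ≥ 598; Total monthly debts = (645 + 730 + 2,100 + 690) = 4,165. DTI: 4,165 ÷ 10,800 = 38.6%, within the 40% cap
LTV: 292,000 ÷ 437,000 = 66.8%, within 97% cap
Row: 734 falls in 697–739. Column: 66.8% falls in 65.01–72%. Rate = 10.45%.

10.45%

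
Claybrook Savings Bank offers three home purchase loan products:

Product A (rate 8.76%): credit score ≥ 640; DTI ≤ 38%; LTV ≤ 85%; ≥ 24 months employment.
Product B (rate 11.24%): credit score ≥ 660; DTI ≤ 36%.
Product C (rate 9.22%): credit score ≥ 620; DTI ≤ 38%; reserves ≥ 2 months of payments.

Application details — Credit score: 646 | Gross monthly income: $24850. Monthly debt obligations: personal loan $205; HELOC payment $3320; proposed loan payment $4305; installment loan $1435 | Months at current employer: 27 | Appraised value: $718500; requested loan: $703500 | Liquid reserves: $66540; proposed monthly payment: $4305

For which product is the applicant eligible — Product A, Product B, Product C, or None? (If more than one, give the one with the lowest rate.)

Product C

Total debts = (205 + 3,320 + 4,305 + 1,435) = 9,265; DTI = 9,265/24,850 = 37.3%.
LTV = 703,500/718,500 = 97.9%.
Reserves = 66,540/4,305 = 15.5 months.
Product A: score 646 ≥ 640; DTI 37.3% ≤ 38%; LTV 97.9% > 85%; employment 27 ≥ 24 mo → does not qualify.
Product B: score 646 < 660; DTI 37.3% > 36% → does not qualify.
Product C: score 646 ≥ 620; DTI 37.3% ≤ 38%; reserves 15.5 ≥ 2 mo → qualifies.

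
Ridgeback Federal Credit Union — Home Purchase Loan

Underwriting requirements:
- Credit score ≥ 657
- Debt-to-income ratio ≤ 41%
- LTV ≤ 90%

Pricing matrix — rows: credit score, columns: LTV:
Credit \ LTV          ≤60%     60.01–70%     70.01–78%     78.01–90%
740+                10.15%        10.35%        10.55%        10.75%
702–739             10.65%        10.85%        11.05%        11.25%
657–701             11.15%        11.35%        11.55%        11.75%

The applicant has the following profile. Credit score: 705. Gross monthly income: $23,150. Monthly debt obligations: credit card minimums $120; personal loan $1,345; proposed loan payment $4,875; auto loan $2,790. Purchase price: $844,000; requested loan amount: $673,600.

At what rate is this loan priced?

Credit score 705 ≥ 657; Total monthly debts = (120 + 1,345 + 4,875 + 2,790) = 9,130. DTI: 9,130 ÷ 23,150 = 39.4%, within the 41% cap
LTV = 673,600/844,000 = 79.8% ≤ 90%
Score 705 is in the 702–739 band; LTV 79.8% is in the 78.01–90% band → 11.25%.

11.25%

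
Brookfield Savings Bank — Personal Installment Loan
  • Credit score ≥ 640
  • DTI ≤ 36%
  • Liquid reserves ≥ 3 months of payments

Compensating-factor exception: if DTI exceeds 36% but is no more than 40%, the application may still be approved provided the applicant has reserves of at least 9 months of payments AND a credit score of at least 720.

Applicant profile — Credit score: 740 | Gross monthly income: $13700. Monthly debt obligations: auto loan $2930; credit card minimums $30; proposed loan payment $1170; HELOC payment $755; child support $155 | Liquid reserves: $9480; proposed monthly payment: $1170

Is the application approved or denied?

Denied

Credit score 740 ≥ 640 (meets base)
Total debts = (2,930 + 30 + 1,170 + 755 + 155) = 5,040. DTI = 5,040/13,700 = 36.8% > 36% — standard DTI limit exceeded.
Reserves = 9,480/1,170 = 8.1 months ≥ 3
36.8% falls in the override range (36%–40%), so the compensating-factor test applies.
Reserves 8.1 < 9 months; credit score 740 ≥ 720.
Compensating-factor requirement not fully met.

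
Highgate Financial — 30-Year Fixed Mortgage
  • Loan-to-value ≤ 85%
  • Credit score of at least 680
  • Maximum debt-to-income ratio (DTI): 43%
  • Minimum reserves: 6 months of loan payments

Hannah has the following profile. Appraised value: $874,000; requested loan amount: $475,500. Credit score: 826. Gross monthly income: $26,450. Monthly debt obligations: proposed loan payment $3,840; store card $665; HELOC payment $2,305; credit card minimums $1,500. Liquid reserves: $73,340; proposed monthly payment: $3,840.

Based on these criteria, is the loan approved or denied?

Approved

LTV: 475,500 ÷ 874,000 = 54.4%, within 85% cap
Credit score 826 ≥ 680 (meets)
Total monthly debts = (3,840 + 665 + 2,305 + 1,500) = 8,310. DTI = 8,310/26,450 = 31.4% ≤ 43%
Liquid reserves cover 73,340/3,840 = 19.1 months — ≥ 6 required
All criteria satisfied.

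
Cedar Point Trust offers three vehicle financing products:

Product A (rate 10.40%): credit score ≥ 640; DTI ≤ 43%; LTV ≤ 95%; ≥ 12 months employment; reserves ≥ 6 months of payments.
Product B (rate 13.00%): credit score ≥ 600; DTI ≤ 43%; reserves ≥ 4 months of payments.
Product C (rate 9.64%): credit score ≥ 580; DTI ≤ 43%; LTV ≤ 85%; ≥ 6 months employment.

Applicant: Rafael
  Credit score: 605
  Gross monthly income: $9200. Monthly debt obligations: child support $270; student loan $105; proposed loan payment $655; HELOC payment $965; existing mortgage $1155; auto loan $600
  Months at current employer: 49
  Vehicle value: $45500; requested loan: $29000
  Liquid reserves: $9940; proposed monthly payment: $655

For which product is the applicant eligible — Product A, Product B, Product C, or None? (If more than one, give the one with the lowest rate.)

Product C

Total debts = (270 + 105 + 655 + 965 + 1,155 + 600) = 3,750; DTI = 3,750/9,200 = 40.8%.
LTV = 29,000/45,500 = 63.7%.
Reserves = 9,940/655 = 15.2 months.
Product A: score 605 < 640; DTI 40.8% ≤ 43%; LTV 63.7% ≤ 95%; employment 49 ≥ 12 mo; reserves 15.2 ≥ 6 mo → does not qualify.
Product B: score 605 ≥ 600; DTI 40.8% ≤ 43%; reserves 15.2 ≥ 4 mo → qualifies.
Product C: score 605 ≥ 580; DTI 40.8% ≤ 43%; LTV 63.7% ≤ 85%; employment 49 ≥ 6 mo → qualifies.
Qualifying: Product B, Product C. Lowest rate is 9.64% → Product C.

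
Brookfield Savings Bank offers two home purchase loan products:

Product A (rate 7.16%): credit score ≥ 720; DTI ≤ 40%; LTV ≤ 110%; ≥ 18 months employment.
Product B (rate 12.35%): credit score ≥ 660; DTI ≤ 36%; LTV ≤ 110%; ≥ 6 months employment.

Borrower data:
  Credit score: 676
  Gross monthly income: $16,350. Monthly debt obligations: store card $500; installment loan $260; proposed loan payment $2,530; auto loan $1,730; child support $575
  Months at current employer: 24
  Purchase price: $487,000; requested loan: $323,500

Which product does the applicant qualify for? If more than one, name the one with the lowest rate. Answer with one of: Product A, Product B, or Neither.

Total debts = (500 + 260 + 2,530 + 1,730 + 575) = 5,595; DTI = 5,595/16,350 = 34.2%.
LTV = 323,500/487,000 = 66.4%.
Product A: score 676 < 720; DTI 34.2% ≤ 40%; LTV 66.4% ≤ 110%; employment 24 ≥ 18 mo → does not qualify.
Product B: score 676 ≥ 660; DTI 34.2% ≤ 36%; LTV 66.4% ≤ 110%; employment 24 ≥ 6 mo → qualifies.

Product B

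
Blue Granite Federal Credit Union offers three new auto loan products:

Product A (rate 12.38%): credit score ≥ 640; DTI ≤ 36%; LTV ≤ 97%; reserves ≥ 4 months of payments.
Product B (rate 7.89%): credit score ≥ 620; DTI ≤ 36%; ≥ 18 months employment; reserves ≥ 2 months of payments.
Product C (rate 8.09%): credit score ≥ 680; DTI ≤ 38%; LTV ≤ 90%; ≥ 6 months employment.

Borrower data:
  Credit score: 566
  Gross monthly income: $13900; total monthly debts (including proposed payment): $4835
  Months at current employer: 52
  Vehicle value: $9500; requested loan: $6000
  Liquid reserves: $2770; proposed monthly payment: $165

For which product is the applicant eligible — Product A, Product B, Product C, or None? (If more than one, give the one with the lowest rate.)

DTI = 4,835/13,900 = 34.8%.
LTV = 6,000/9,500 = 63.2%.
Reserves = 2,770/165 = 16.8 months.
Product A: score 566 < 640; DTI 34.8% ≤ 36%; LTV 63.2% ≤ 97%; reserves 16.8 ≥ 4 mo → does not qualify.
Product B: score 566 < 620; DTI 34.8% ≤ 36%; employment 52 ≥ 18 mo; reserves 16.8 ≥ 2 mo → does not qualify.
Product C: score 566 < 680; DTI 34.8% ≤ 38%; LTV 63.2% ≤ 90%; employment 52 ≥ 6 mo → does not qualify.

None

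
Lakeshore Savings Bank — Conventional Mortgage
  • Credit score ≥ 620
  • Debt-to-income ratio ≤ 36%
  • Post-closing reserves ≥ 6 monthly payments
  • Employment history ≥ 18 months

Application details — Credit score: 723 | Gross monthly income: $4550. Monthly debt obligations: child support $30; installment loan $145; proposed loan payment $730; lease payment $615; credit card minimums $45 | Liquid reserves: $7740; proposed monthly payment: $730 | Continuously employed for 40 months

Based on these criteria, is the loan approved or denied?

Credit score 723 ≥ 620 (meets)
Total monthly debts = (30 + 145 + 730 + 615 + 45) = 1,565. Debt-to-income = 1,565/4,550 = 34.4% — meets 36% limit
Reserves = 7,740/730 = 10.6 months ≥ 6
Employment 40 ≥ 18 months
All criteria satisfied.

Approved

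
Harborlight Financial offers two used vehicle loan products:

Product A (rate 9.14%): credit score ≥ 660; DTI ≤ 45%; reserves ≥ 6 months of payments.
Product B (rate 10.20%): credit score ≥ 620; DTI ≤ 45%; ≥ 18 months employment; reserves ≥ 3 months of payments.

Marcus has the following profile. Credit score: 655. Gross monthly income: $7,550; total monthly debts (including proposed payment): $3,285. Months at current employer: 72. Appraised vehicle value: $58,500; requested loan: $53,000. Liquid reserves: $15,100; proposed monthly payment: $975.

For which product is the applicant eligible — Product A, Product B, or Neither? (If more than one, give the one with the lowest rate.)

DTI = 3,285/7,550 = 43.5%.
LTV = 53,000/58,500 = 90.6%.
Reserves = 15,100/975 = 15.5 months.
Product A: score 655 < 660; DTI 43.5% ≤ 45%; reserves 15.5 ≥ 6 mo → does not qualify.
Product B: score 655 ≥ 620; DTI 43.5% ≤ 45%; employment 72 ≥ 18 mo; reserves 15.5 ≥ 3 mo → qualifies.

Product B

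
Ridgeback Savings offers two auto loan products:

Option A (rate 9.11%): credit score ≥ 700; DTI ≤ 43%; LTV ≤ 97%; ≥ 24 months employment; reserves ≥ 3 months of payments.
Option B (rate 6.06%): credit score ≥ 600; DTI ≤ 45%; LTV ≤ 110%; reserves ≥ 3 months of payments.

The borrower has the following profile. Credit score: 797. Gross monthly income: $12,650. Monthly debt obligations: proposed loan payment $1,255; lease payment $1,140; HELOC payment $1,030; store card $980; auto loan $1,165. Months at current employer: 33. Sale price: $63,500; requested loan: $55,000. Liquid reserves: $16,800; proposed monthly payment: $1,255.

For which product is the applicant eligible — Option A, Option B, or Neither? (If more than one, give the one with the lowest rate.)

Option B

Total debts = (1,255 + 1,140 + 1,030 + 980 + 1,165) = 5,570; DTI = 5,570/12,650 = 44%.
LTV = 55,000/63,500 = 86.6%.
Reserves = 16,800/1,255 = 13.4 months.
Option A: score 797 ≥ 700; DTI 44% > 43%; LTV 86.6% ≤ 97%; employment 33 ≥ 24 mo; reserves 13.4 ≥ 3 mo → does not qualify.
Option B: score 797 ≥ 600; DTI 44% ≤ 45%; LTV 86.6% ≤ 110%; reserves 13.4 ≥ 3 mo → qualifies.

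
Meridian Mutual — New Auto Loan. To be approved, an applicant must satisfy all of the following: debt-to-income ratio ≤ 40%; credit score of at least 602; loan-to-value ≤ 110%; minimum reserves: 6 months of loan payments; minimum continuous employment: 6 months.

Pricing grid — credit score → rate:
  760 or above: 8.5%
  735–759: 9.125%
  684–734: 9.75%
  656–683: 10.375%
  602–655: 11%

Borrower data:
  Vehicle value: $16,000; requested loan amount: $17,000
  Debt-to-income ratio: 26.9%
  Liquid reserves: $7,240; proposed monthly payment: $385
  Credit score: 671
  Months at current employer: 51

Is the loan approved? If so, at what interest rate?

Approved at 10.375%

Credit score 671 ≥ 602 (meets minimum)
Reserves = 7,240/385 = 18.8 months ≥ 6
Employment 51 ≥ 6 months
Loan-to-value = 17,000/16,000 = 106.2% — pass (110% max)
Debt-to-income 26.9% vs 40% cap — pass
All requirements met. Score 671 falls in the 656–683 tier → 10.375%.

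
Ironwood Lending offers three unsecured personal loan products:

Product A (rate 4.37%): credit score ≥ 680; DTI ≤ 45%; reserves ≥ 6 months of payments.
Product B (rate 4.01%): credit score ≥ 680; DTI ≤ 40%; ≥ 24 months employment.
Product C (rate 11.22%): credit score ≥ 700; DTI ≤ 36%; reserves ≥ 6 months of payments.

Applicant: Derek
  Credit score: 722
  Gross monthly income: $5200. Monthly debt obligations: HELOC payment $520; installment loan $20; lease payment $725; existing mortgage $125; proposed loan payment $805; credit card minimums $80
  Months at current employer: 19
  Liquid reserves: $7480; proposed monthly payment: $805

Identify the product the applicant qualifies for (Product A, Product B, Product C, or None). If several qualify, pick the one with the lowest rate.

Product A

Total debts = (520 + 20 + 725 + 125 + 805 + 80) = 2,275; DTI = 2,275/5,200 = 43.8%.
Reserves = 7,480/805 = 9.3 months.
Product A: score 722 ≥ 680; DTI 43.8% ≤ 45%; reserves 9.3 ≥ 6 mo → qualifies.
Product B: score 722 ≥ 680; DTI 43.8% > 40%; employment 19 < 24 mo → does not qualify.
Product C: score 722 ≥ 700; DTI 43.8% > 36%; reserves 9.3 ≥ 6 mo → does not qualify.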